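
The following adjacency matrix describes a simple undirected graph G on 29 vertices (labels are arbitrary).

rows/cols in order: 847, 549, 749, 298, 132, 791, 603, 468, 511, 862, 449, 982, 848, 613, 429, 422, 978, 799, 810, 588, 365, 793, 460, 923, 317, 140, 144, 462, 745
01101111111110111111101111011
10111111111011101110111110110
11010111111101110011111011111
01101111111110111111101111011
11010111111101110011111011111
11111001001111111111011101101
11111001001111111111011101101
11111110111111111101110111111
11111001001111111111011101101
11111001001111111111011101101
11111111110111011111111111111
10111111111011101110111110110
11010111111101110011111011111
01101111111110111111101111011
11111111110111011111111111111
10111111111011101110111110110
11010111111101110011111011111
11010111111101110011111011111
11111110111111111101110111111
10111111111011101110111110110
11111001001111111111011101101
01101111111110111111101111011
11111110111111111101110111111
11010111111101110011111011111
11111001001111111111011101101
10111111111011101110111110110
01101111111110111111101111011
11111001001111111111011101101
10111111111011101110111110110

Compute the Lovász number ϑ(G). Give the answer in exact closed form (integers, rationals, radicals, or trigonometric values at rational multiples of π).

deg(745) = 23; N(745) = {847, 749, 298, 132, 791, 603, 468, 511, 862, 449, 848, 613, 429, 978, 799, 810, 365, 793, 460, 923, 317, 144, 462}.
N(144) = {549, 749, 132, 791, 603, 468, 511, 862, 449, 982, 848, 429, 422, 978, 799, 810, 588, 365, 460, 923, 317, 140, 462, 745}, |N(144)| = 24.
N(460) = {847, 549, 749, 298, 132, 791, 603, 511, 862, 449, 982, 848, 613, 429, 422, 978, 799, 588, 365, 793, 923, 317, 140, 144, 462, 745}, |N(460)| = 26.
N(317) = {847, 549, 749, 298, 132, 468, 449, 982, 848, 613, 429, 422, 978, 799, 810, 588, 793, 460, 923, 140, 144, 745}, |N(317)| = 22.
K_{7,6,6,5,3,2} (perfect); ϑ(G) = α(G) = max{7,6,6,5,3,2} = 7.
≈ 7.0000000 (to 7 d.p.).
Check 7 ≤ 7 ≤ 7: collapsed.

7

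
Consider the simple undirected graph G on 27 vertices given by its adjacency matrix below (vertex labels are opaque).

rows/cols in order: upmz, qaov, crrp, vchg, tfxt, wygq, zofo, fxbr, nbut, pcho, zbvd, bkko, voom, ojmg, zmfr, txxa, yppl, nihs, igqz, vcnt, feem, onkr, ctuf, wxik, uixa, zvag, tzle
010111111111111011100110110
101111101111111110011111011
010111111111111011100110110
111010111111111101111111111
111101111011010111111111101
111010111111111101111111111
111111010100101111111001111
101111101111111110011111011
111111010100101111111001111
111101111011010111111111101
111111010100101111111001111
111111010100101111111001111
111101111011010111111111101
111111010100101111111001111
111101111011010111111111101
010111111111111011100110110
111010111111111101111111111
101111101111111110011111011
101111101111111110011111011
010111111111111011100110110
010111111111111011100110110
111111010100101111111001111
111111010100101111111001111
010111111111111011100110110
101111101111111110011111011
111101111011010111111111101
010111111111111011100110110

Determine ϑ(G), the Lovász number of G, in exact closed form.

7

Vertex zmfr has 22 neighbors: upmz, qaov, crrp, vchg, wygq, zofo, fxbr, nbut, zbvd, bkko, ojmg, txxa, yppl, nihs, igqz, vcnt, feem, onkr, ctuf, wxik, uixa, tzle.
Vertex ctuf has 20 neighbors: upmz, qaov, crrp, vchg, tfxt, wygq, fxbr, pcho, voom, zmfr, txxa, yppl, nihs, igqz, vcnt, feem, wxik, uixa, zvag, tzle.
deg(zofo) = 20; N(zofo) = {upmz, qaov, crrp, vchg, tfxt, wygq, fxbr, pcho, voom, zmfr, txxa, yppl, nihs, igqz, vcnt, feem, wxik, uixa, zvag, tzle}.
deg(pcho) = 22; N(pcho) = {upmz, qaov, crrp, vchg, wygq, zofo, fxbr, nbut, zbvd, bkko, ojmg, txxa, yppl, nihs, igqz, vcnt, feem, onkr, ctuf, wxik, uixa, tzle}.
5 parts of sizes [7, 7, 5, 5, 3]; α(G) = 7 = ϑ (perfect).
≈ 7.0000000 (to 7 d.p.).
Sandwich: α(G)=7 ≤ ϑ(G)=7 ≤ χ(Ḡ)=7 (collapsed).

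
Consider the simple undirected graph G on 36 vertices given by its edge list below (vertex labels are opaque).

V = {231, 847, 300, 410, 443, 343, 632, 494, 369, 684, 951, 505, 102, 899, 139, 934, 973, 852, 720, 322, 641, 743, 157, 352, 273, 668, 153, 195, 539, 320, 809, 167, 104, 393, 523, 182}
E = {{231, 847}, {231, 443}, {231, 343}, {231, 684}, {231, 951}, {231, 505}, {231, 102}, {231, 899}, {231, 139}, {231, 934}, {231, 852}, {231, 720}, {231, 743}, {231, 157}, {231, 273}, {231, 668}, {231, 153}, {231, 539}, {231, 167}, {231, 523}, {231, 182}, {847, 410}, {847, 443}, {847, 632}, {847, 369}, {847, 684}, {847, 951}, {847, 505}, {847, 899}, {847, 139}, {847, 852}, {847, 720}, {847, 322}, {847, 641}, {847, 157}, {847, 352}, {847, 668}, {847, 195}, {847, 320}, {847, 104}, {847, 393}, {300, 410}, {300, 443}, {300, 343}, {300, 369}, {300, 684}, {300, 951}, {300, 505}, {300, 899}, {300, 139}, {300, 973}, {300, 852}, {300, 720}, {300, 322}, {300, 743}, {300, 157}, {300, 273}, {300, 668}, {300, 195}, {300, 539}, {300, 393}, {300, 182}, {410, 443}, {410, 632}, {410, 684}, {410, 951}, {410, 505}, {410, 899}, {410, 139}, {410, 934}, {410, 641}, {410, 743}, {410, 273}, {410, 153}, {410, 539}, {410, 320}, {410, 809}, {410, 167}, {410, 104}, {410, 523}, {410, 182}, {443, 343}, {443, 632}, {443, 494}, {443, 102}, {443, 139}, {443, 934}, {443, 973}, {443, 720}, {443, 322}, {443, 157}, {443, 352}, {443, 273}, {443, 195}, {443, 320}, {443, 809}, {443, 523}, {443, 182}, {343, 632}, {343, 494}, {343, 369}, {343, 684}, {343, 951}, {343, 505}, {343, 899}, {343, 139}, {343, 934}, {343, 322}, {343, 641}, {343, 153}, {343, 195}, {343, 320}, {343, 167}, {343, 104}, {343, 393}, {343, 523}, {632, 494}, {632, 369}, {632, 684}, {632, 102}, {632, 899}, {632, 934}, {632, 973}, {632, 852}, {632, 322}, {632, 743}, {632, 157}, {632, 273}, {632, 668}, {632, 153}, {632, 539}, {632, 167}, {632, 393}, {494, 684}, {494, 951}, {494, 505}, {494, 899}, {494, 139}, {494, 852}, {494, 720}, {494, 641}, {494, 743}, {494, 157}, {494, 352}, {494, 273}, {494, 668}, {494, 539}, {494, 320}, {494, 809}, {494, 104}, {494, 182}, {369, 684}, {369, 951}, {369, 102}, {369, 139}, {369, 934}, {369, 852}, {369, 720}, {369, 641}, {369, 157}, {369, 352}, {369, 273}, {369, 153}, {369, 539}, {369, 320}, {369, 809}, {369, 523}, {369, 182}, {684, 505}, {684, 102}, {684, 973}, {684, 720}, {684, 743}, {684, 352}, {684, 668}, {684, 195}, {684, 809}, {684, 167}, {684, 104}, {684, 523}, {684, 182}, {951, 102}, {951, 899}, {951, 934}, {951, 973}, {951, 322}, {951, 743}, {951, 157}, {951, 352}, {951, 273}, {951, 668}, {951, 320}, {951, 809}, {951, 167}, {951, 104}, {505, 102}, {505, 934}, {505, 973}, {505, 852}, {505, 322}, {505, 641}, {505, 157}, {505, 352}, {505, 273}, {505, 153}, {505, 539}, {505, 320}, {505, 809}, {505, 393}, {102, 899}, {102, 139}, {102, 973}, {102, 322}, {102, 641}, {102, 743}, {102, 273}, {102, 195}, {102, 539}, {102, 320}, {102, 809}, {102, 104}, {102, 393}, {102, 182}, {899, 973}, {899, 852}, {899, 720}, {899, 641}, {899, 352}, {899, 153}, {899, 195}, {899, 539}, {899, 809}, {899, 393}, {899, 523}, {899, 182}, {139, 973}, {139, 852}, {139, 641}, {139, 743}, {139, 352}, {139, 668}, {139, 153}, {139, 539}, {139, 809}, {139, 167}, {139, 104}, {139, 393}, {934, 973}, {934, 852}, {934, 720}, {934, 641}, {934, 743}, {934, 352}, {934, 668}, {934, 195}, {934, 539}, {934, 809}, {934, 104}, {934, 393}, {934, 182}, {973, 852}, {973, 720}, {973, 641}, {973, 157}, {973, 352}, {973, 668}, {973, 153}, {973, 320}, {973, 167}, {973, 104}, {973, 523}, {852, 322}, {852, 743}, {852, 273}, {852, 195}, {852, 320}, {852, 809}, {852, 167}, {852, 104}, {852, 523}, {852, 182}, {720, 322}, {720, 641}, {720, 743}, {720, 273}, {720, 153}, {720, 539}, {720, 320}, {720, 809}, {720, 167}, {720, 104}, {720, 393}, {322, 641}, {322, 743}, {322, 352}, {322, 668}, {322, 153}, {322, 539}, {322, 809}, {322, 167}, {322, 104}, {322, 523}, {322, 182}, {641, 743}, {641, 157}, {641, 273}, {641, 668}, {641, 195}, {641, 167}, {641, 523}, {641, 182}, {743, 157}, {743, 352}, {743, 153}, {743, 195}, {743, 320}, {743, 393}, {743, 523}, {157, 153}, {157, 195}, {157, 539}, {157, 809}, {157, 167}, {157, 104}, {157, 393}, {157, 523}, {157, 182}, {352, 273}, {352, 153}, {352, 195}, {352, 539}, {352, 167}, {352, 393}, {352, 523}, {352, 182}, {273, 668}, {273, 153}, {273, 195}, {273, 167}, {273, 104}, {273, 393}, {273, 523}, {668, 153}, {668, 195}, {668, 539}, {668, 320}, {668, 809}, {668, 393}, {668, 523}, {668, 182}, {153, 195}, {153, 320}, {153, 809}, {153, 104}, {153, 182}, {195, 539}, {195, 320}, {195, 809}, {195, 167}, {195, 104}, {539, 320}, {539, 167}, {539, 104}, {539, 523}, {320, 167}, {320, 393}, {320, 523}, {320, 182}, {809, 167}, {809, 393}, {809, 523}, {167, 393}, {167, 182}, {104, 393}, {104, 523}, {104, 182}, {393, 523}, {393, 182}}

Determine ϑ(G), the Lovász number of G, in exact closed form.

N(320) = {847, 410, 443, 343, 494, 369, 951, 505, 102, 973, 852, 720, 743, 668, 153, 195, 539, 167, 393, 523, 182}, |N(320)| = 21.
Vertex 934 has 21 neighbors: 231, 410, 443, 343, 632, 369, 951, 505, 973, 852, 720, 641, 743, 352, 668, 195, 539, 809, 104, 393, 182.
N(231) = {847, 443, 343, 684, 951, 505, 102, 899, 139, 934, 852, 720, 743, 157, 273, 668, 153, 539, 167, 523, 182}, |N(231)| = 21.
deg(102) = 21; N(102) = {231, 443, 632, 369, 684, 951, 505, 899, 139, 973, 322, 641, 743, 273, 195, 539, 320, 809, 104, 393, 182}.
21-regular, N=36; Kneser K(9,2) on C(9,2)=36 vertices.
A has 3 distinct eigenvalues ≈ [21.0, 1.0, -6.0].
Lovász (edge-transitive): ϑ = −36·(-6)/((21)−(-6)) = 8.
Numerically 8.000000000.

8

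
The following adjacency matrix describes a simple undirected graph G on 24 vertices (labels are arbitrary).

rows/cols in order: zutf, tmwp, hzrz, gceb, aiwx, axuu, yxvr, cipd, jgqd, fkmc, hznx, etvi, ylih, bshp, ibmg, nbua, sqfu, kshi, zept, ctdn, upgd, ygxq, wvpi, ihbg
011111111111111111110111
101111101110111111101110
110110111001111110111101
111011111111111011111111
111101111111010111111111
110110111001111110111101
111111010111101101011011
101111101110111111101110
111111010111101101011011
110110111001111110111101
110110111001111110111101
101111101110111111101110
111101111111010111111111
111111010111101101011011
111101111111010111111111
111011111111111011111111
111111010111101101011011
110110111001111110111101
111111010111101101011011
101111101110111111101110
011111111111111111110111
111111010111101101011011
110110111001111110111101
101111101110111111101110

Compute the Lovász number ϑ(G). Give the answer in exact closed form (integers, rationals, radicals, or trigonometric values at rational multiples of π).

6

N(gceb) = {zutf, tmwp, hzrz, aiwx, axuu, yxvr, cipd, jgqd, fkmc, hznx, etvi, ylih, bshp, ibmg, sqfu, kshi, zept, ctdn, upgd, ygxq, wvpi, ihbg}, |N(gceb)| = 22.
N(fkmc) = {zutf, tmwp, gceb, aiwx, yxvr, cipd, jgqd, etvi, ylih, bshp, ibmg, nbua, sqfu, zept, ctdn, upgd, ygxq, ihbg}, |N(fkmc)| = 18.
N(nbua) = {zutf, tmwp, hzrz, aiwx, axuu, yxvr, cipd, jgqd, fkmc, hznx, etvi, ylih, bshp, ibmg, sqfu, kshi, zept, ctdn, upgd, ygxq, wvpi, ihbg}, |N(nbua)| = 22.
Vertex ihbg has 19 neighbors: zutf, hzrz, gceb, aiwx, axuu, yxvr, jgqd, fkmc, hznx, ylih, bshp, ibmg, nbua, sqfu, kshi, zept, upgd, ygxq, wvpi.
K_{6,6,5,3,2,2} (perfect); ϑ(G) = α(G) = max{6,6,5,3,2,2} = 6.
= 6.0000000… (decimal).
Sandwich: α(G)=6 ≤ ϑ(G)=6 ≤ χ(Ḡ)=6 (collapsed).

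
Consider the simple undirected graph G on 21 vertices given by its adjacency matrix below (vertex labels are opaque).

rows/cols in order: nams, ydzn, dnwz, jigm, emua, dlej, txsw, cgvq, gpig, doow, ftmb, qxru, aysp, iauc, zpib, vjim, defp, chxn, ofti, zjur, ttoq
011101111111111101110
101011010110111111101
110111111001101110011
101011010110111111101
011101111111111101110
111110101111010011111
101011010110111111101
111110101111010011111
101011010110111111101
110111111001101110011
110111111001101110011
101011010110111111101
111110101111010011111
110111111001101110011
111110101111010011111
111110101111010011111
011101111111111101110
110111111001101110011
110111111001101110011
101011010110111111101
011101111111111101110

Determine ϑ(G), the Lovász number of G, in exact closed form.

N(ttoq) = {ydzn, dnwz, jigm, dlej, txsw, cgvq, gpig, doow, ftmb, qxru, aysp, iauc, zpib, vjim, chxn, ofti, zjur}, |N(ttoq)| = 17.
deg(zjur) = 15; N(zjur) = {nams, dnwz, emua, dlej, cgvq, doow, ftmb, aysp, iauc, zpib, vjim, defp, chxn, ofti, ttoq}.
Vertex emua has 17 neighbors: ydzn, dnwz, jigm, dlej, txsw, cgvq, gpig, doow, ftmb, qxru, aysp, iauc, zpib, vjim, chxn, ofti, zjur.
Vertex dnwz has 15 neighbors: nams, ydzn, jigm, emua, dlej, txsw, cgvq, gpig, qxru, aysp, zpib, vjim, defp, zjur, ttoq.
K_{6,6,5,4} (perfect); ϑ(G) = α(G) = max{6,6,5,4} = 6.
= 6.0000000… (decimal).
6 ≤ 6 ≤ 6: collapsed.

6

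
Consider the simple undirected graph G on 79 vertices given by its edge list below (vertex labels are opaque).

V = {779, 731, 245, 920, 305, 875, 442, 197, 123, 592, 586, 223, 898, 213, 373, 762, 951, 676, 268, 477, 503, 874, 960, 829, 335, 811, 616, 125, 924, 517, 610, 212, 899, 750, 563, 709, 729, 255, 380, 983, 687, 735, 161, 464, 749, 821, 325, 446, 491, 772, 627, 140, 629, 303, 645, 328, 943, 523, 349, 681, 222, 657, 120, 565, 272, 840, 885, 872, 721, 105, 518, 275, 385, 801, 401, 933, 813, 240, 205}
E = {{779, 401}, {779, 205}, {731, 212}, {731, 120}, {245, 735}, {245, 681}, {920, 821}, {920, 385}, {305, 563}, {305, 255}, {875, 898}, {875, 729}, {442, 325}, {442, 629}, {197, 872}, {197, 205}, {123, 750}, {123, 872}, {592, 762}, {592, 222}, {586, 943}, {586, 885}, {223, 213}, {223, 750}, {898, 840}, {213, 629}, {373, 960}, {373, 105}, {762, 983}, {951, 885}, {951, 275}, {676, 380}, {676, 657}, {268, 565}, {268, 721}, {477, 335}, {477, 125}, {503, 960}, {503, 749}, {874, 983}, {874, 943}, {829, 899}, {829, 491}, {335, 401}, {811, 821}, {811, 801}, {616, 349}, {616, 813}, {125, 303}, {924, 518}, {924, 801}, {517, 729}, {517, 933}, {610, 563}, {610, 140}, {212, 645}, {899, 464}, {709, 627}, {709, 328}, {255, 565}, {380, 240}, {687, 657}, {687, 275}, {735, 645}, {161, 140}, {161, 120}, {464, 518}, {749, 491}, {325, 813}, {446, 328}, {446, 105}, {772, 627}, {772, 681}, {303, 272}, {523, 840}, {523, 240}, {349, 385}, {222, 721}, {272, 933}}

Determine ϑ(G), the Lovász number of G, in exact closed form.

79*cos(pi/79)/(cos(pi/79) + 1)

N(335) = {477, 401}, |N(335)| = 2.
N(477) = {335, 125}, |N(477)| = 2.
N(875) = {898, 729}, |N(875)| = 2.
deg(565) = 2; N(565) = {268, 255}.
79-vertex 2-regular graph: the odd cycle C_{79}.
The 40 distinct eigenvalues: [2.0, 1.99368, 1.97475, 1.94334, 1.89964, 1.84393, 1.77657, 1.69797, 1.60863, 1.50913, 1.40008, 1.28219, 1.15618, 1.02287, 0.88309, 0.73773, 0.5877, 0.43396, 0.27747, 0.11923, -0.03976, -0.19851, -0.356, -0.51123, -0.66324, -0.81105, -0.95374, -1.09039, -1.22015, -1.3422, -1.45576, -1.56011, -1.65461, -1.73864, -1.81168, -1.87327, -1.92301, -1.96059, -1.98578, -1.99842].
With N=79: ϑ(G) = 79·(-(-1)*2*cos(pi/79))/(2−(-2*cos(pi/79))) = 79*cos(pi/79)/(cos(pi/79) + 1).
≈ 39.48438 (to 5 d.p.).
Check 39 ≤ 79*cos(pi/79)/(cos(pi/79) + 1) ≤ 40: both strict.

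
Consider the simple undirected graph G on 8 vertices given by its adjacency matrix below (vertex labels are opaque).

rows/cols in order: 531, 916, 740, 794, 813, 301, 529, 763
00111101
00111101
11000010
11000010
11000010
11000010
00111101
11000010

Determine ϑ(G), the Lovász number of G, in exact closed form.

5

deg(794) = 3; N(794) = {531, 916, 529}.
N(763) = {531, 916, 529}, |N(763)| = 3.
deg(916) = 5; N(916) = {740, 794, 813, 301, 763}.
N(529) = {740, 794, 813, 301, 763}, |N(529)| = 5.
Complete 2-partite, parts [5, 3]: perfect, ϑ = α = 5.
Numerically 5.000000000.
α=5, χ(Ḡ)=5; ϑ=5 lies between (collapsed).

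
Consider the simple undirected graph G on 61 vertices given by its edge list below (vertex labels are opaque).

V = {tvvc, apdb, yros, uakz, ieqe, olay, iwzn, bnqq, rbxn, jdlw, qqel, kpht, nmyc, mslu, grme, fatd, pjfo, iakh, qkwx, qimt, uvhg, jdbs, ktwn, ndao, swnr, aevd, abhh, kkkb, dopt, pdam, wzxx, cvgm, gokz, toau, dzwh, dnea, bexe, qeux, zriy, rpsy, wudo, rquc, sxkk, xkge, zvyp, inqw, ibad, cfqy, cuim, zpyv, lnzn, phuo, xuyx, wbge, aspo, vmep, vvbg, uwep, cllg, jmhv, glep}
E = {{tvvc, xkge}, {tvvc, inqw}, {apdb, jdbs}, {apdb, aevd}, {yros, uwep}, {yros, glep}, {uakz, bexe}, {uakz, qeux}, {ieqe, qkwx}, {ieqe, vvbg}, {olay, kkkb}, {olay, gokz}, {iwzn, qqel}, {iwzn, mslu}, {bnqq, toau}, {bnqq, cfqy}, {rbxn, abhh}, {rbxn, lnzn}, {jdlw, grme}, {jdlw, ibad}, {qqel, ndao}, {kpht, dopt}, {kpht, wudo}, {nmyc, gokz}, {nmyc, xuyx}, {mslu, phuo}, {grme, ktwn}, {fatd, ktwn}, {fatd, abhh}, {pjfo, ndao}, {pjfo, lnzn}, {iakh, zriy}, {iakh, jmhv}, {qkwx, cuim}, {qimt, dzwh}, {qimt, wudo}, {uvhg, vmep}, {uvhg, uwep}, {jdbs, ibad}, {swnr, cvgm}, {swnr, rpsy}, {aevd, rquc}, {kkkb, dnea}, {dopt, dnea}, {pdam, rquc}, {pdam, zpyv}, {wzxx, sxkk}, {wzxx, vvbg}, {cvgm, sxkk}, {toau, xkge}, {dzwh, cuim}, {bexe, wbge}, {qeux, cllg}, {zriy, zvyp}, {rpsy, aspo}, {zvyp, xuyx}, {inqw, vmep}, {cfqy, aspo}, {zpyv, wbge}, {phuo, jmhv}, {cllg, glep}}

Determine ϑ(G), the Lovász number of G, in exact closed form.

N(zvyp) = {zriy, xuyx}, |N(zvyp)| = 2.
Vertex ieqe has 2 neighbors: qkwx, vvbg.
deg(xuyx) = 2; N(xuyx) = {nmyc, zvyp}.
Vertex qeux has 2 neighbors: uakz, cllg.
deg(v) = 2 for all v (|V|=61); a single 61-cycle (edge-transitive).
Distinct eigenvalues (to 6 d.p.): [2.0, 1.9894, 1.957711, 1.905271, 1.832634, 1.74057, 1.630057, 1.502264, 1.358547, 1.200429, 1.029586, 0.847829, 0.657085, 0.459375, 0.256797, 0.051496, -0.154351, -0.358562, -0.558971, -0.753456, -0.939953, -1.116487, -1.281186, -1.432304, -1.56824, -1.687551, -1.788974, -1.871434, -1.934055, -1.976176, -1.997348].
Lovász: ϑ = −61(-2*cos(pi/61))/(2+-(-1)*2*cos(pi/61)) = 61*cos(pi/61)/(cos(pi/61) + 1).
Numerically 30.479766.
Lovász sandwich 30 ≤ 61*cos(pi/61)/(cos(pi/61) + 1) ≤ 31: both strict.

61*cos(pi/61)/(cos(pi/61) + 1)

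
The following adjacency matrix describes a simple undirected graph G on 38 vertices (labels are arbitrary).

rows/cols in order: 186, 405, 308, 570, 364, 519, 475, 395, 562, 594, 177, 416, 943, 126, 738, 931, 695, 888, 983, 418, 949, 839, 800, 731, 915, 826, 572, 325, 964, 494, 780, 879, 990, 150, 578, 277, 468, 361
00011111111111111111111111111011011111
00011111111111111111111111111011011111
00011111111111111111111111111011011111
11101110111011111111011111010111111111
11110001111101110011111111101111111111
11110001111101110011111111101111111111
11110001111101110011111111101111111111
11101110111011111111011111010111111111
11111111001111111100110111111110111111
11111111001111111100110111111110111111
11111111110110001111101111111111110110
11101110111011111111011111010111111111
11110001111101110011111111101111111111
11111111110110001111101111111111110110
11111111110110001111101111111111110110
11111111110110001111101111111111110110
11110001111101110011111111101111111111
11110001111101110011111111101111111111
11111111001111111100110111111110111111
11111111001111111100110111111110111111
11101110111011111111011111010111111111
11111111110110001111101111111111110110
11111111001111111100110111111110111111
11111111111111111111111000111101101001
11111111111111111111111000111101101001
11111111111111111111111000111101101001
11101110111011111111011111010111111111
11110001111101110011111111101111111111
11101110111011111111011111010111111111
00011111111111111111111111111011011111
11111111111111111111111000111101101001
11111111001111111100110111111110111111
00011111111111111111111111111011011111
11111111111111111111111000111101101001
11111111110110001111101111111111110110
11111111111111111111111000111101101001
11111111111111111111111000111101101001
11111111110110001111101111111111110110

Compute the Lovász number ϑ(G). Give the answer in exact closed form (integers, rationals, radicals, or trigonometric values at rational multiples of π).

Vertex 949 has 32 neighbors: 186, 405, 308, 364, 519, 475, 562, 594, 177, 943, 126, 738, 931, 695, 888, 983, 418, 839, 800, 731, 915, 826, 325, 494, 780, 879, 990, 150, 578, 277, 468, 361.
Vertex 150 has 31 neighbors: 186, 405, 308, 570, 364, 519, 475, 395, 562, 594, 177, 416, 943, 126, 738, 931, 695, 888, 983, 418, 949, 839, 800, 572, 325, 964, 494, 879, 990, 578, 361.
Vertex 562 has 32 neighbors: 186, 405, 308, 570, 364, 519, 475, 395, 177, 416, 943, 126, 738, 931, 695, 888, 949, 839, 731, 915, 826, 572, 325, 964, 494, 780, 990, 150, 578, 277, 468, 361.
Vertex 572 has 32 neighbors: 186, 405, 308, 364, 519, 475, 562, 594, 177, 943, 126, 738, 931, 695, 888, 983, 418, 839, 800, 731, 915, 826, 325, 494, 780, 879, 990, 150, 578, 277, 468, 361.
6 parts of sizes [7, 7, 7, 6, 6, 5]; α(G) = 7 = ϑ (perfect).
= 7.000000000… (decimal).
7 ≤ 7 ≤ 7: collapsed.

7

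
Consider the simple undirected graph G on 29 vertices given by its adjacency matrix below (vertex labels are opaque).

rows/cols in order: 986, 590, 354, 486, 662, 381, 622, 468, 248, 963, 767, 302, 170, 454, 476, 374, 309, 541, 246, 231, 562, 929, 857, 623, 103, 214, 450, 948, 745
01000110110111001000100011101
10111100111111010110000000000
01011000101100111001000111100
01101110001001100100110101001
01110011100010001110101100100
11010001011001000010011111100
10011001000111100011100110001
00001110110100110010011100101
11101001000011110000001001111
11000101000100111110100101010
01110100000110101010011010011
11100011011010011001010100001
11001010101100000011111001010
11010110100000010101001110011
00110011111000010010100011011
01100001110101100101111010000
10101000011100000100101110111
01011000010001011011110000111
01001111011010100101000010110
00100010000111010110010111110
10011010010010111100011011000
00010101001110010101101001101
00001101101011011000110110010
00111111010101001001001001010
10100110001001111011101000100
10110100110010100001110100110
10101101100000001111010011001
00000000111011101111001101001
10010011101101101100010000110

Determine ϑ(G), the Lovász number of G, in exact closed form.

sqrt(29)

Vertex 857 has 14 neighbors: 662, 381, 468, 248, 767, 170, 454, 374, 309, 562, 929, 623, 103, 948.
deg(486) = 14; N(486) = {590, 354, 662, 381, 622, 767, 454, 476, 541, 562, 929, 623, 214, 745}.
Vertex 231 has 14 neighbors: 354, 622, 302, 170, 454, 374, 541, 246, 929, 623, 103, 214, 450, 948.
Vertex 374 has 14 neighbors: 590, 354, 468, 248, 963, 302, 454, 476, 541, 231, 562, 929, 857, 103.
29-vertex 14-regular graph: Paley(29): SR with (k,λ,μ)=(14,6,7).
The 3 distinct eigenvalues: [14.0, 2.19258, -3.19258].
−29·(-sqrt(29)/2 - 1/2) / ((14)−(-sqrt(29)/2 - 1/2)) = sqrt(29) = ϑ(G).
Numerically 5.385165.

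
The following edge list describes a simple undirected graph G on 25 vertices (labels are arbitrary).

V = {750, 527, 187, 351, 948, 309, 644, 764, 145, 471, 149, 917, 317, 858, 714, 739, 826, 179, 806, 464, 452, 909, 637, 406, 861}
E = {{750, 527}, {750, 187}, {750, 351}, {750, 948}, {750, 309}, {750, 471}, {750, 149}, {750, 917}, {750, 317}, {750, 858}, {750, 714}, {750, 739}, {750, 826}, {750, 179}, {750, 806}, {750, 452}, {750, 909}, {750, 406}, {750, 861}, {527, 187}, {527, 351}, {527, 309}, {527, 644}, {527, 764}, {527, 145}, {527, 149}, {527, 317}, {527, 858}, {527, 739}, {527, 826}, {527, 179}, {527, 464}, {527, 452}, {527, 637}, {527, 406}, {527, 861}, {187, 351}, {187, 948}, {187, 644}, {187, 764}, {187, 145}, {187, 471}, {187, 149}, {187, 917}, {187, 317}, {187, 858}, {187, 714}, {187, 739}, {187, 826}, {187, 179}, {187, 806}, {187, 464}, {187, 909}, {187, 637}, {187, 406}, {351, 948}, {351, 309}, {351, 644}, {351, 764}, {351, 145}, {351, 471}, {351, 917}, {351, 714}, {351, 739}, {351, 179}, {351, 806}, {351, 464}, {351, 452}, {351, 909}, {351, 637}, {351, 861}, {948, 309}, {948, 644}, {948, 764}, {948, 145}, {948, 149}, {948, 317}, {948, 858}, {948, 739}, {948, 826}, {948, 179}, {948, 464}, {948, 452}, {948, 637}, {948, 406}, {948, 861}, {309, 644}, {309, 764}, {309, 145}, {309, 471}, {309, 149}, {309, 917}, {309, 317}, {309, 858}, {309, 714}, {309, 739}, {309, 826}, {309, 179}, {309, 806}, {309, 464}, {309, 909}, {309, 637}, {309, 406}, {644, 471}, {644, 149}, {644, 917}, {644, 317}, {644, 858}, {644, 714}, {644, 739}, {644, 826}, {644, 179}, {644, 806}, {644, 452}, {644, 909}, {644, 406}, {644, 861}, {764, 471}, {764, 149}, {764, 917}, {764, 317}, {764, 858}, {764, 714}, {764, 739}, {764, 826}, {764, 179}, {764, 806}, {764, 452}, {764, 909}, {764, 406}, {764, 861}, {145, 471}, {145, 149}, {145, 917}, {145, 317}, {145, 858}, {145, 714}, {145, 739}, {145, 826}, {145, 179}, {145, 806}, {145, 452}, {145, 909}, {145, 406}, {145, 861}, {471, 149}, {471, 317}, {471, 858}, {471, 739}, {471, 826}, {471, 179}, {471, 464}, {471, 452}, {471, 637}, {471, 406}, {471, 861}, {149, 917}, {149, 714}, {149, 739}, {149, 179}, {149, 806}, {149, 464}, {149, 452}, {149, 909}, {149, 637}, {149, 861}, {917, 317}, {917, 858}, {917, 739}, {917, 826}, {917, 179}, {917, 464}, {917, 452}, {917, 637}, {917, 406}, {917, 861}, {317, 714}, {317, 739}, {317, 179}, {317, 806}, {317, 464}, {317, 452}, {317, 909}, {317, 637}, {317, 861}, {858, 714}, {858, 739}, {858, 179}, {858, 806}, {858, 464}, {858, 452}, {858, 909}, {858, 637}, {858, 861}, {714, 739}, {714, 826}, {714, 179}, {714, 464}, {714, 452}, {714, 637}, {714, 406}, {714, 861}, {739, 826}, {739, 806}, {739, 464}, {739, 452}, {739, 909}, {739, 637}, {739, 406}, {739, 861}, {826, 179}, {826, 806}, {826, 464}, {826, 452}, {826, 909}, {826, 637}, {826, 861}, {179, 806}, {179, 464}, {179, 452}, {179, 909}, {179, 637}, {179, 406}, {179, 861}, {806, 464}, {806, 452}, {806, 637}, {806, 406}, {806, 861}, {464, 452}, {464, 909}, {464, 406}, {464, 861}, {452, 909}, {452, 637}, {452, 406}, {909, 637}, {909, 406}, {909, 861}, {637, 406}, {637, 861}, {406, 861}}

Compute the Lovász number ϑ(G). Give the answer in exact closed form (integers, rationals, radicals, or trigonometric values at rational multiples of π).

deg(750) = 19; N(750) = {527, 187, 351, 948, 309, 471, 149, 917, 317, 858, 714, 739, 826, 179, 806, 452, 909, 406, 861}.
Vertex 637 has 19 neighbors: 527, 187, 351, 948, 309, 471, 149, 917, 317, 858, 714, 739, 826, 179, 806, 452, 909, 406, 861.
Vertex 714 has 18 neighbors: 750, 187, 351, 309, 644, 764, 145, 149, 317, 858, 739, 826, 179, 464, 452, 637, 406, 861.
Vertex 452 has 21 neighbors: 750, 527, 351, 948, 644, 764, 145, 471, 149, 917, 317, 858, 714, 739, 826, 179, 806, 464, 909, 637, 406.
K_{7,6,6,4,2} (perfect); ϑ(G) = α(G) = max{7,6,6,4,2} = 7.
Numerically 7.0000.
Check 7 ≤ 7 ≤ 7: collapsed.

7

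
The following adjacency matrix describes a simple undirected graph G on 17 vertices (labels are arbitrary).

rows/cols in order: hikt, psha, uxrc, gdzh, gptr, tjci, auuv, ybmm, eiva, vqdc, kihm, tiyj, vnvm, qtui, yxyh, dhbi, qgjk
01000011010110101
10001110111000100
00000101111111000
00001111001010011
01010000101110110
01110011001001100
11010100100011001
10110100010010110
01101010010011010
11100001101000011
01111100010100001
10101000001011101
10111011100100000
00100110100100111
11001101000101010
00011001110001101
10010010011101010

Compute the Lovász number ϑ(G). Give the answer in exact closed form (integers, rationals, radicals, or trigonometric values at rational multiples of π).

sqrt(17)

deg(kihm) = 8; N(kihm) = {psha, uxrc, gdzh, gptr, tjci, vqdc, tiyj, qgjk}.
deg(eiva) = 8; N(eiva) = {psha, uxrc, gptr, auuv, vqdc, vnvm, qtui, dhbi}.
deg(gptr) = 8; N(gptr) = {psha, gdzh, eiva, kihm, tiyj, vnvm, yxyh, dhbi}.
N(dhbi) = {gdzh, gptr, ybmm, eiva, vqdc, qtui, yxyh, qgjk}, |N(dhbi)| = 8.
deg(v) = 8 for all v (|V|=17); SR(17,8,3,4) — a Paley graph.
A has 3 distinct eigenvalues ≈ [8.0, 1.561553, -2.561553].
Lovász (edge-transitive): ϑ = −17·(-sqrt(17)/2 - 1/2)/((8)−(-sqrt(17)/2 - 1/2)) = sqrt(17).
≈ 4.123106 (to 6 d.p.).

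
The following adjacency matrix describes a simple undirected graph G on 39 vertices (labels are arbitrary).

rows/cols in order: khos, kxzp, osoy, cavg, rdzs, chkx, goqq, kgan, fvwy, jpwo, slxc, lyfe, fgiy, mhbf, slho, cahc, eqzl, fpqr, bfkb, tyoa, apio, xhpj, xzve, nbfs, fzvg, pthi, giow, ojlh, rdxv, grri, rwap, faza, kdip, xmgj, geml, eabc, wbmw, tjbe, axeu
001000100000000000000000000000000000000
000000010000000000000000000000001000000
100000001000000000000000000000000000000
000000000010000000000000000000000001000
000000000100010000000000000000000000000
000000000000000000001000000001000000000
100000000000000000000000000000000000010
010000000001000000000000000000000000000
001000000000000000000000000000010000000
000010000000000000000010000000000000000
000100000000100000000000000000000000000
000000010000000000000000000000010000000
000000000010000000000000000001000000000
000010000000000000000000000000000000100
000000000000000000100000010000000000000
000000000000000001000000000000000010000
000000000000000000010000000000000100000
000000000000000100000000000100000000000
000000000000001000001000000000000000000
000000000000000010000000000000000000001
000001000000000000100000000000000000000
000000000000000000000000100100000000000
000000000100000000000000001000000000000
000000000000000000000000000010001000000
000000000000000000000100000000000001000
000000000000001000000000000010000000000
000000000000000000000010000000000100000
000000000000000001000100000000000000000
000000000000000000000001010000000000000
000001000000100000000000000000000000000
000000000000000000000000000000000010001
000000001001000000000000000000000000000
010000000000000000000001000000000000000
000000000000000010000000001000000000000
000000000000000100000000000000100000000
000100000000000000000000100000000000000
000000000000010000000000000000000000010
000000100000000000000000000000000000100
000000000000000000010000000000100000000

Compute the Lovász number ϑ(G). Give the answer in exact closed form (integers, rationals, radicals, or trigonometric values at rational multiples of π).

Vertex jpwo has 2 neighbors: rdzs, xzve.
deg(grri) = 2; N(grri) = {chkx, fgiy}.
Vertex nbfs has 2 neighbors: rdxv, kdip.
Vertex geml has 2 neighbors: cahc, rwap.
2-regular, N=39; this is C_{39}, the 39-cycle.
A has 20 distinct eigenvalues ≈ [2.0, 1.9741, 1.8971, 1.7709, 1.5989, 1.3854, 1.1361, 0.8574, 0.5564, 0.2411, -0.0805, -0.4001, -0.7092, -1.0, -1.2649, -1.497, -1.6904, -1.84, -1.9419, -1.9935].
ϑ = −N·λ_min/(λ_max−λ_min) = −39·(-2*cos(pi/39))/(2−(-2*cos(pi/39))) = 39*cos(pi/39)/(cos(pi/39) + 1).
≈ 19.46833241 (to 8 d.p.).
Sandwich: α(G)=19 ≤ ϑ(G)=39*cos(pi/39)/(cos(pi/39) + 1) ≤ χ(Ḡ)=20 (both strict).

39*cos(pi/39)/(cos(pi/39) + 1)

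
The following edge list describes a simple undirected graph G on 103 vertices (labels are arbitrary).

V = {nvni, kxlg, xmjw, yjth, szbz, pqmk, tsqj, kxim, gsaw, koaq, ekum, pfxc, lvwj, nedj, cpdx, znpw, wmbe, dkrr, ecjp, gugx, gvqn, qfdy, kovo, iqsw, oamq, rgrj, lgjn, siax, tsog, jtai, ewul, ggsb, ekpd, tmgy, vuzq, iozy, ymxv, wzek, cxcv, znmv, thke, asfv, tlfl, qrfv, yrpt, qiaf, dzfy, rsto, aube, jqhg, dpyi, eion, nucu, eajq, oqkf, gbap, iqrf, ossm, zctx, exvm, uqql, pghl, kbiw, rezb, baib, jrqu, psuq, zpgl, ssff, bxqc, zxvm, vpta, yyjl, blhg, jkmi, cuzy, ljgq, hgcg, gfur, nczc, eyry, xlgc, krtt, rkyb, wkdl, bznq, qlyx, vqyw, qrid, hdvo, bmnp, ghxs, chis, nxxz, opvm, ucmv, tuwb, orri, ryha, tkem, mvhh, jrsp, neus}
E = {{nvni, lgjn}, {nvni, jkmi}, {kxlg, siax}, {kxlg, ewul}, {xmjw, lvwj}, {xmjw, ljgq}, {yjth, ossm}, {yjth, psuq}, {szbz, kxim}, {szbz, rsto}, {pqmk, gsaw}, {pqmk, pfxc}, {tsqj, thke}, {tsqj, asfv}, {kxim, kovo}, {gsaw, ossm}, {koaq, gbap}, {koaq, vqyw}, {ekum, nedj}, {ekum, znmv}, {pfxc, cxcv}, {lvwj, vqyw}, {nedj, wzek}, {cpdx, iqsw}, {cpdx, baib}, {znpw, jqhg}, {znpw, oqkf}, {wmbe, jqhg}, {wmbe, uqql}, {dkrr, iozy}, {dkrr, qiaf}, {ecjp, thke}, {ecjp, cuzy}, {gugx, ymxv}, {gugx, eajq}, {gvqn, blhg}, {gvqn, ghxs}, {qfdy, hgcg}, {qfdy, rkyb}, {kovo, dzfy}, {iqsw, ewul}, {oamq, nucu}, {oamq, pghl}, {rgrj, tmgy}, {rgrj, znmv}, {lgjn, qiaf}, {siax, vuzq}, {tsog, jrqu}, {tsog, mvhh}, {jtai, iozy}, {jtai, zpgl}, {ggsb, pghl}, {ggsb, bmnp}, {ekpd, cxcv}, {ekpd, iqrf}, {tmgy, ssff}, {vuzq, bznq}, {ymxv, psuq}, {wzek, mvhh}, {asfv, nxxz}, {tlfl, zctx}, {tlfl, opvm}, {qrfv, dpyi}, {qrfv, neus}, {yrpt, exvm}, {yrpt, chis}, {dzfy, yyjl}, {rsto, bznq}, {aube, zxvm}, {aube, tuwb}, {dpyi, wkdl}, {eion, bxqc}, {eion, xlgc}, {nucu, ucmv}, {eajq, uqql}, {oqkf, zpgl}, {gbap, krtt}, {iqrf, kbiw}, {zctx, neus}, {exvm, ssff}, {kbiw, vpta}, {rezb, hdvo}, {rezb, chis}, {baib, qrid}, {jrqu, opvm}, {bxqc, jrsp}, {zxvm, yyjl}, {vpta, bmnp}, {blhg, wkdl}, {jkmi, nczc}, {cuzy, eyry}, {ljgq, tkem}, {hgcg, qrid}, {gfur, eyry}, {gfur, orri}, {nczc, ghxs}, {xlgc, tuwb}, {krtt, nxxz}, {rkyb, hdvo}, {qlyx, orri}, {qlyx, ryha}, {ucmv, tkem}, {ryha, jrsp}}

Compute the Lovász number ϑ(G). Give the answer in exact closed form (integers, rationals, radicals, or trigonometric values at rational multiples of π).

Vertex gsaw has 2 neighbors: pqmk, ossm.
Vertex hdvo has 2 neighbors: rezb, rkyb.
N(krtt) = {gbap, nxxz}, |N(krtt)| = 2.
Vertex thke has 2 neighbors: tsqj, ecjp.
2-regular, N=103; connected 2-regular on 103 ⇒ C_{103}.
spec(A) ≈ [2.0, 1.99628, 1.985134, 1.966602, 1.940755, 1.907689, 1.867525, 1.820414, 1.766531, 1.706077, 1.639275, 1.566376, 1.487649, 1.403389, 1.313908, 1.219538, 1.120632, 1.017558, 0.910698, 0.80045, 0.687224, 0.571442, 0.453534, 0.333938, 0.213101, 0.091471, -0.0305, -0.152357, -0.273647, -0.393919, -0.512726, -0.629626, -0.744183, -0.855972, -0.964576, -1.069593, -1.17063, -1.267312, -1.35928, -1.446192, -1.527723, -1.603572, -1.673454, -1.737112, -1.794307, -1.844828, -1.888485, -1.925117, -1.954588, -1.976787, -1.991633, -1.99907] (distinct, 6 d.p.).
λ_max=2, λ_min=-2*cos(pi/103); ϑ = −103·λ_min/(λ_max−λ_min) = 103*cos(pi/103)/(cos(pi/103) + 1).
= 51.488020… (decimal).
Sandwich: α(G)=51 ≤ ϑ(G)=103*cos(pi/103)/(cos(pi/103) + 1) ≤ χ(Ḡ)=52 (both strict).

103*cos(pi/103)/(cos(pi/103) + 1)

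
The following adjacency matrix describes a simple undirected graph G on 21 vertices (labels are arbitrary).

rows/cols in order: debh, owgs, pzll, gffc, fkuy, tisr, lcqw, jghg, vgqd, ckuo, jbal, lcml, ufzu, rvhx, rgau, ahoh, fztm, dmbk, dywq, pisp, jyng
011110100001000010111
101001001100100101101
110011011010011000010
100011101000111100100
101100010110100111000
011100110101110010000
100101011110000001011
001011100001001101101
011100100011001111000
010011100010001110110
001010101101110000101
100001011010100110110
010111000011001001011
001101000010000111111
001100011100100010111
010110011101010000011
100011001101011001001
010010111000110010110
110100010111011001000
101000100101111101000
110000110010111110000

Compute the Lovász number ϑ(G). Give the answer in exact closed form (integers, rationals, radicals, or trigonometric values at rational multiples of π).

6

N(ahoh) = {owgs, gffc, fkuy, jghg, vgqd, ckuo, lcml, rvhx, pisp, jyng}, |N(ahoh)| = 10.
Vertex ufzu has 10 neighbors: owgs, gffc, fkuy, tisr, jbal, lcml, rgau, dmbk, pisp, jyng.
Vertex fztm has 10 neighbors: debh, fkuy, tisr, vgqd, ckuo, lcml, rvhx, rgau, dmbk, jyng.
deg(dywq) = 10; N(dywq) = {debh, owgs, gffc, jghg, ckuo, jbal, lcml, rvhx, rgau, dmbk}.
G on 21 vertices is 10-regular; Kneser-type, 2-subsets of [7].
The 3 distinct eigenvalues: [10.0, 1.0, -4.0].
ϑ = −N·λ_min/(λ_max−λ_min) = −21·(-4)/(10−(-4)) = 6.
= 6.00000000… (decimal).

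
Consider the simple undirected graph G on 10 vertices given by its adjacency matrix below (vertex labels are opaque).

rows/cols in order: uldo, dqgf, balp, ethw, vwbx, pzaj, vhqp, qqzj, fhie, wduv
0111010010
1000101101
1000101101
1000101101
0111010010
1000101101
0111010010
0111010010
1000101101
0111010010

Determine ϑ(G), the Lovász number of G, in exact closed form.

N(fhie) = {uldo, vwbx, vhqp, qqzj, wduv}, |N(fhie)| = 5.
Vertex wduv has 5 neighbors: dqgf, balp, ethw, pzaj, fhie.
N(uldo) = {dqgf, balp, ethw, pzaj, fhie}, |N(uldo)| = 5.
N(dqgf) = {uldo, vwbx, vhqp, qqzj, wduv}, |N(dqgf)| = 5.
Complete multipartite on [5, 5]: sandwich collapses at ϑ=5.
Numerically 5.000000.
Sandwich: α(G)=5 ≤ ϑ(G)=5 ≤ χ(Ḡ)=5 (collapsed).

5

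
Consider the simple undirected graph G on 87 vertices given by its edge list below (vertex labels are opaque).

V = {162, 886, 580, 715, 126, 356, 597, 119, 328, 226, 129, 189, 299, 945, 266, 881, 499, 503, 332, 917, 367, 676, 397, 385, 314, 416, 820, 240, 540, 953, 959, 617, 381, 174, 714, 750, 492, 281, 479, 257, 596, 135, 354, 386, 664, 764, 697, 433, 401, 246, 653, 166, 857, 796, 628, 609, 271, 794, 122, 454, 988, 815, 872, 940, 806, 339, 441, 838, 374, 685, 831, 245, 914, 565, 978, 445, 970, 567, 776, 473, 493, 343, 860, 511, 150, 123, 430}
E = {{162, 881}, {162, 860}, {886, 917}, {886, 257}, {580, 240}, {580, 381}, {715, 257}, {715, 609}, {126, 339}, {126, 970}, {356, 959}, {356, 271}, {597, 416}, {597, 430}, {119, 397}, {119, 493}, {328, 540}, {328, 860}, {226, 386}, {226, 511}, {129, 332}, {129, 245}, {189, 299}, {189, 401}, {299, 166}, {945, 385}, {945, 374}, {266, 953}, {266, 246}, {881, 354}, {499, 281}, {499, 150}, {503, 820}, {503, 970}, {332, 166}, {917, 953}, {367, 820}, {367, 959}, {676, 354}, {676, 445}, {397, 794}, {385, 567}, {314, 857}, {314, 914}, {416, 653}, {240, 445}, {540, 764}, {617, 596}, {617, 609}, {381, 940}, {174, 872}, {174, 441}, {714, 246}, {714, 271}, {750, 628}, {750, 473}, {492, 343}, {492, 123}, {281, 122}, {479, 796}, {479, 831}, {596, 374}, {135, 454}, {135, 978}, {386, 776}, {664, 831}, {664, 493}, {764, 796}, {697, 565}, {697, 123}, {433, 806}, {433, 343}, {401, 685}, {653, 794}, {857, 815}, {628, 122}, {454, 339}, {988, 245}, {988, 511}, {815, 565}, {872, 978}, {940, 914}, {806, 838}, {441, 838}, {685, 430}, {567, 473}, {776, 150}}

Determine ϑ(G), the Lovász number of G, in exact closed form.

87*cos(pi/87)/(cos(pi/87) + 1)

N(162) = {881, 860}, |N(162)| = 2.
N(796) = {479, 764}, |N(796)| = 2.
N(271) = {356, 714}, |N(271)| = 2.
N(240) = {580, 445}, |N(240)| = 2.
2-regular, N=87; this is C_{87}, the 87-cycle.
A has 44 distinct eigenvalues ≈ [2.0, 1.994786, 1.979173, 1.953241, 1.917126, 1.871016, 1.815151, 1.749823, 1.675372, 1.592186, 1.5007, 1.401389, 1.294773, 1.181406, 1.061879, 0.936817, 0.80687, 0.672717, 0.535057, 0.394607, 0.252099, 0.108278, -0.036108, -0.180306, -0.323564, -0.465135, -0.604281, -0.740276, -0.872412, -1.0, -1.122374, -1.238897, -1.34896, -1.451991, -1.547452, -1.634845, -1.713714, -1.78365, -1.844286, -1.895306, -1.936446, -1.96749, -1.988276, -1.998696].
With N=87: ϑ(G) = 87·(-(-1)*2*cos(pi/87))/(2−(-2*cos(pi/87))) = 87*cos(pi/87)/(cos(pi/87) + 1).
≈ 43.48582 (to 5 d.p.).
43 ≤ 87*cos(pi/87)/(cos(pi/87) + 1) ≤ 44: both strict.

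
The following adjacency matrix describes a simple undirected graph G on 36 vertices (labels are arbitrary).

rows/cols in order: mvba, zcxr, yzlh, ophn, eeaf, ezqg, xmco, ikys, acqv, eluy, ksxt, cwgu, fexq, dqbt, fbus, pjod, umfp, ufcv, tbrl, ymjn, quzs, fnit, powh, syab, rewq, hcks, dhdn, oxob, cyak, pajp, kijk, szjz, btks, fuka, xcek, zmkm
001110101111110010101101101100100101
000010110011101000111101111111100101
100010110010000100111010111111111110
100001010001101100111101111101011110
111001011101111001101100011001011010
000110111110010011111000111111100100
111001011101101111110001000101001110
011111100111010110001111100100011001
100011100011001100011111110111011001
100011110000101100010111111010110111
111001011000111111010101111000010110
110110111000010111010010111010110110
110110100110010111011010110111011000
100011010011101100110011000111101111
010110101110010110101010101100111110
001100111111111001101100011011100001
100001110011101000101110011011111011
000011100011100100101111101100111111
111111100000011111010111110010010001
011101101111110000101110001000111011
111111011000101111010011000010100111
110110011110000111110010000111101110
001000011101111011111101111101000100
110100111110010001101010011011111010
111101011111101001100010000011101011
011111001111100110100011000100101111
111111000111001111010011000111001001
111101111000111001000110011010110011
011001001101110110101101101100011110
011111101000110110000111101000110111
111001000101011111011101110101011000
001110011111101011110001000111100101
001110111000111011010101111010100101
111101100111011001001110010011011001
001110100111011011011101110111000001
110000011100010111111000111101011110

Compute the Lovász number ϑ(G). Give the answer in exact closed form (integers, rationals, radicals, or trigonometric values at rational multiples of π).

8

Vertex cyak has 21 neighbors: zcxr, yzlh, ezqg, acqv, eluy, cwgu, fexq, dqbt, pjod, umfp, tbrl, quzs, fnit, syab, rewq, dhdn, oxob, szjz, btks, fuka, xcek.
deg(dqbt) = 21; N(dqbt) = {mvba, eeaf, ezqg, ikys, ksxt, cwgu, fexq, fbus, pjod, tbrl, ymjn, powh, syab, oxob, cyak, pajp, kijk, btks, fuka, xcek, zmkm}.
Vertex syab has 21 neighbors: mvba, zcxr, ophn, xmco, ikys, acqv, eluy, ksxt, dqbt, ufcv, tbrl, quzs, powh, hcks, dhdn, cyak, pajp, kijk, szjz, btks, xcek.
Vertex ymjn has 21 neighbors: zcxr, yzlh, ophn, ezqg, xmco, acqv, eluy, ksxt, cwgu, fexq, dqbt, tbrl, quzs, fnit, powh, dhdn, kijk, szjz, btks, xcek, zmkm.
G on 36 vertices is 21-regular; Kneser-type, 2-subsets of [9].
A has 3 distinct eigenvalues ≈ [21.0, 1.0, -6.0].
Lovász: ϑ = −36(-6)/(21+-1*(-6)) = 8.
Numerically 8.000000000.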